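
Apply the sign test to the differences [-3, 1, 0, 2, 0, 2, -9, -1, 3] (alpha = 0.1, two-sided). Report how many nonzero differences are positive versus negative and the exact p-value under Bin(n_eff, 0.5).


Step 1: Discard zero differences. Original n = 9; n_eff = number of nonzero differences = 7.
Nonzero differences (with sign): -3, +1, +2, +2, -9, -1, +3
Step 2: Count signs: positive = 4, negative = 3.
Step 3: Under H0: P(positive) = 0.5, so the number of positives S ~ Bin(7, 0.5).
Step 4: Two-sided exact p-value = sum of Bin(7,0.5) probabilities at or below the observed probability = 1.000000.
Step 5: alpha = 0.1. fail to reject H0.

n_eff = 7, pos = 4, neg = 3, p = 1.000000, fail to reject H0.


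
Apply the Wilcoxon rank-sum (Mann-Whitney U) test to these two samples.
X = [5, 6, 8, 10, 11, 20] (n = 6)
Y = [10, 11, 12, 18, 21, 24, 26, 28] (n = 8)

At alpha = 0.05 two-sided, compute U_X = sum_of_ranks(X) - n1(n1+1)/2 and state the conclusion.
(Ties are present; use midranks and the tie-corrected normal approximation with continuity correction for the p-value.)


Step 1: Combine and sort all 14 observations; assign midranks.
sorted (value, group): (5,X), (6,X), (8,X), (10,X), (10,Y), (11,X), (11,Y), (12,Y), (18,Y), (20,X), (21,Y), (24,Y), (26,Y), (28,Y)
ranks: 5->1, 6->2, 8->3, 10->4.5, 10->4.5, 11->6.5, 11->6.5, 12->8, 18->9, 20->10, 21->11, 24->12, 26->13, 28->14
Step 2: Rank sum for X: R1 = 1 + 2 + 3 + 4.5 + 6.5 + 10 = 27.
Step 3: U_X = R1 - n1(n1+1)/2 = 27 - 6*7/2 = 27 - 21 = 6.
       U_Y = n1*n2 - U_X = 48 - 6 = 42.
Step 4: Ties are present, so use the tie-corrected normal approximation (with continuity correction) for the p-value.
Step 5: p-value = 0.023560; compare to alpha = 0.05. reject H0.

U_X = 6, p = 0.023560, reject H0 at alpha = 0.05.


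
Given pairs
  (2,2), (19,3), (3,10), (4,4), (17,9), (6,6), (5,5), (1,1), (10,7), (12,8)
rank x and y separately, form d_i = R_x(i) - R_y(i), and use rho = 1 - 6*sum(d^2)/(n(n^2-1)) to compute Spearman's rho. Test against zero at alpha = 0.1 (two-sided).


Step 1: Rank x and y separately (midranks; no ties here).
rank(x): 2->2, 19->10, 3->3, 4->4, 17->9, 6->6, 5->5, 1->1, 10->7, 12->8
rank(y): 2->2, 3->3, 10->10, 4->4, 9->9, 6->6, 5->5, 1->1, 7->7, 8->8
Step 2: d_i = R_x(i) - R_y(i); compute d_i^2.
  (2-2)^2=0, (10-3)^2=49, (3-10)^2=49, (4-4)^2=0, (9-9)^2=0, (6-6)^2=0, (5-5)^2=0, (1-1)^2=0, (7-7)^2=0, (8-8)^2=0
sum(d^2) = 98.
Step 3: rho = 1 - 6*98 / (10*(10^2 - 1)) = 1 - 588/990 = 0.406061.
Step 4: Under H0, t = rho * sqrt((n-2)/(1-rho^2)) = 1.2568 ~ t(8).
Step 5: Two-sided p-value from the t-distribution with 8 df = 0.244282.
Step 6: alpha = 0.1. fail to reject H0.

rho = 0.4061, p = 0.244282, fail to reject H0 at alpha = 0.1.


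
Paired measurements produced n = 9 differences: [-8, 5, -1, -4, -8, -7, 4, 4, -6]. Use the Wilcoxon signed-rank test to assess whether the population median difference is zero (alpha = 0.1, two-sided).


Step 1: Drop any zero differences (none here) and take |d_i|.
|d| = [8, 5, 1, 4, 8, 7, 4, 4, 6]
Step 2: Midrank |d_i| (ties get averaged ranks).
ranks: |8|->8.5, |5|->5, |1|->1, |4|->3, |8|->8.5, |7|->7, |4|->3, |4|->3, |6|->6
Step 3: Attach original signs; sum ranks with positive sign and with negative sign.
W+ = 5 + 3 + 3 = 11
W- = 8.5 + 1 + 3 + 8.5 + 7 + 6 = 34
(Check: W+ + W- = 45 should equal n(n+1)/2 = 45.)
Step 4: Test statistic W = min(W+, W-) = 11.
Step 5: Ties in |d|, so use the tie-corrected normal approximation.
        E[W] = n(n+1)/4 = 9*10/4 = 22.5.
        Tie groups: |d|=4 (t=3), |d|=8 (t=2); sum(t^3 - t) = 30.
        Var[W] = n(n+1)(2n+1)/24 - sum(t^3-t)/48 = 1710/24 - 30/48 = 70.625.
        z = (W - E[W]) / sqrt(Var[W]) = (11 - 22.5) / 8.4039 = -1.3684.
        Two-sided p = 2*Phi(z) = 0.171181.
Step 6: alpha = 0.1. fail to reject H0.

W+ = 11, W- = 34, W = min = 11, p = 0.171181, fail to reject H0.


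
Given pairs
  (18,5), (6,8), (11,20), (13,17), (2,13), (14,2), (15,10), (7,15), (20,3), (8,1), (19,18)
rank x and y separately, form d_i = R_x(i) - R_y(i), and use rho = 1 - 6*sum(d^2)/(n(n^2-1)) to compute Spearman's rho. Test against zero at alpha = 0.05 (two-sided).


Step 1: Rank x and y separately (midranks; no ties here).
rank(x): 18->9, 6->2, 11->5, 13->6, 2->1, 14->7, 15->8, 7->3, 20->11, 8->4, 19->10
rank(y): 5->4, 8->5, 20->11, 17->9, 13->7, 2->2, 10->6, 15->8, 3->3, 1->1, 18->10
Step 2: d_i = R_x(i) - R_y(i); compute d_i^2.
  (9-4)^2=25, (2-5)^2=9, (5-11)^2=36, (6-9)^2=9, (1-7)^2=36, (7-2)^2=25, (8-6)^2=4, (3-8)^2=25, (11-3)^2=64, (4-1)^2=9, (10-10)^2=0
sum(d^2) = 242.
Step 3: rho = 1 - 6*242 / (11*(11^2 - 1)) = 1 - 1452/1320 = -0.100000.
Step 4: Under H0, t = rho * sqrt((n-2)/(1-rho^2)) = -0.3015 ~ t(9).
Step 5: Two-sided p-value from the t-distribution with 9 df = 0.769875.
Step 6: alpha = 0.05. fail to reject H0.

rho = -0.1000, p = 0.769875, fail to reject H0 at alpha = 0.05.


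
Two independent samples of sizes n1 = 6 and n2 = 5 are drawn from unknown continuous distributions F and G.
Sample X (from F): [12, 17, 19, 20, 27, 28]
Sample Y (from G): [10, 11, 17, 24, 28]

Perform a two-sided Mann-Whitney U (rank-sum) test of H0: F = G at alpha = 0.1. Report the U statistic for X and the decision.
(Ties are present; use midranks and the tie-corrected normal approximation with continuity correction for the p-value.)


Step 1: Combine and sort all 11 observations; assign midranks.
sorted (value, group): (10,Y), (11,Y), (12,X), (17,X), (17,Y), (19,X), (20,X), (24,Y), (27,X), (28,X), (28,Y)
ranks: 10->1, 11->2, 12->3, 17->4.5, 17->4.5, 19->6, 20->7, 24->8, 27->9, 28->10.5, 28->10.5
Step 2: Rank sum for X: R1 = 3 + 4.5 + 6 + 7 + 9 + 10.5 = 40.
Step 3: U_X = R1 - n1(n1+1)/2 = 40 - 6*7/2 = 40 - 21 = 19.
       U_Y = n1*n2 - U_X = 30 - 19 = 11.
Step 4: Ties are present, so use the tie-corrected normal approximation (with continuity correction) for the p-value.
Step 5: p-value = 0.520916; compare to alpha = 0.1. fail to reject H0.

U_X = 19, p = 0.520916, fail to reject H0 at alpha = 0.1.


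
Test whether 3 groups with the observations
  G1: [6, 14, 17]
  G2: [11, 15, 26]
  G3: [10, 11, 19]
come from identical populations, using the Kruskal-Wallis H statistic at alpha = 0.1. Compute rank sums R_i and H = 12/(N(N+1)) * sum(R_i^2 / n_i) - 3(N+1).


Step 1: Combine all N = 9 observations and assign midranks.
sorted (value, group, rank): (6,G1,1), (10,G3,2), (11,G2,3.5), (11,G3,3.5), (14,G1,5), (15,G2,6), (17,G1,7), (19,G3,8), (26,G2,9)
Step 2: Sum ranks within each group.
R_1 = 13 (n_1 = 3)
R_2 = 18.5 (n_2 = 3)
R_3 = 13.5 (n_3 = 3)
Step 3: H = 12/(N(N+1)) * sum(R_i^2/n_i) - 3(N+1)
     = 12/(9*10) * (13^2/3 + 18.5^2/3 + 13.5^2/3) - 3*10
     = 0.133333 * 231.167 - 30
     = 0.822222.
Step 4: Ties present; correction factor C = 1 - 6/(9^3 - 9) = 0.991667. Corrected H = 0.822222 / 0.991667 = 0.829132.
Step 5: Under H0, H ~ chi^2(2); p-value = 0.660627.
Step 6: alpha = 0.1. fail to reject H0.

H = 0.8291, df = 2, p = 0.660627, fail to reject H0.


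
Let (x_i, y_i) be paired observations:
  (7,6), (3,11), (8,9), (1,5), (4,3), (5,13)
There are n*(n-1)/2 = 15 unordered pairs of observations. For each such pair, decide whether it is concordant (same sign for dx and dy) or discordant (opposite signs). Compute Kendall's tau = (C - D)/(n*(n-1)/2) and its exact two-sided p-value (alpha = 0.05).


Step 1: Enumerate the 15 unordered pairs (i,j) with i<j and classify each by sign(x_j-x_i) * sign(y_j-y_i).
  (1,2):dx=-4,dy=+5->D; (1,3):dx=+1,dy=+3->C; (1,4):dx=-6,dy=-1->C; (1,5):dx=-3,dy=-3->C
  (1,6):dx=-2,dy=+7->D; (2,3):dx=+5,dy=-2->D; (2,4):dx=-2,dy=-6->C; (2,5):dx=+1,dy=-8->D
  (2,6):dx=+2,dy=+2->C; (3,4):dx=-7,dy=-4->C; (3,5):dx=-4,dy=-6->C; (3,6):dx=-3,dy=+4->D
  (4,5):dx=+3,dy=-2->D; (4,6):dx=+4,dy=+8->C; (5,6):dx=+1,dy=+10->C
Step 2: C = 9, D = 6, total pairs = 15.
Step 3: tau = (C - D)/(n(n-1)/2) = (9 - 6)/15 = 0.200000.
Step 4: Exact two-sided p-value (enumerate n! = 720 permutations of y under H0): p = 0.719444.
Step 5: alpha = 0.05. fail to reject H0.

tau_b = 0.2000 (C=9, D=6), p = 0.719444, fail to reject H0.


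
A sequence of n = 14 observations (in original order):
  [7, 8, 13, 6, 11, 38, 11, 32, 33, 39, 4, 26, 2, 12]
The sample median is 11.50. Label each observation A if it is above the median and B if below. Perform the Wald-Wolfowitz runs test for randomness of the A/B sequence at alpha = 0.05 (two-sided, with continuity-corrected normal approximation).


Step 1: Compute median = 11.50; label A = above, B = below.
Labels in order: BBABBABAAABABA  (n_A = 7, n_B = 7)
Step 2: Count runs R = 10.
Step 3: Under H0 (random ordering), E[R] = 2*n_A*n_B/(n_A+n_B) + 1 = 2*7*7/14 + 1 = 8.0000.
        Var[R] = 2*n_A*n_B*(2*n_A*n_B - n_A - n_B) / ((n_A+n_B)^2 * (n_A+n_B-1)) = 8232/2548 = 3.2308.
        SD[R] = 1.7974.
Step 4: Continuity-corrected z = (R - 0.5 - E[R]) / SD[R] = (10 - 0.5 - 8.0000) / 1.7974 = 0.8345.
Step 5: Two-sided p-value via normal approximation = 2*(1 - Phi(|z|)) = 0.403986.
Step 6: alpha = 0.05. fail to reject H0.

R = 10, z = 0.8345, p = 0.403986, fail to reject H0.


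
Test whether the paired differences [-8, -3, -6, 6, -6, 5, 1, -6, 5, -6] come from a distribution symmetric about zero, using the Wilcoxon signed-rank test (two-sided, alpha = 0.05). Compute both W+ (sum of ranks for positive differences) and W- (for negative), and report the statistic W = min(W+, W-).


Step 1: Drop any zero differences (none here) and take |d_i|.
|d| = [8, 3, 6, 6, 6, 5, 1, 6, 5, 6]
Step 2: Midrank |d_i| (ties get averaged ranks).
ranks: |8|->10, |3|->2, |6|->7, |6|->7, |6|->7, |5|->3.5, |1|->1, |6|->7, |5|->3.5, |6|->7
Step 3: Attach original signs; sum ranks with positive sign and with negative sign.
W+ = 7 + 3.5 + 1 + 3.5 = 15
W- = 10 + 2 + 7 + 7 + 7 + 7 = 40
(Check: W+ + W- = 55 should equal n(n+1)/2 = 55.)
Step 4: Test statistic W = min(W+, W-) = 15.
Step 5: Ties in |d|, so use the tie-corrected normal approximation.
        E[W] = n(n+1)/4 = 10*11/4 = 27.5.
        Tie groups: |d|=5 (t=2), |d|=6 (t=5); sum(t^3 - t) = 126.
        Var[W] = n(n+1)(2n+1)/24 - sum(t^3-t)/48 = 2310/24 - 126/48 = 93.625.
        z = (W - E[W]) / sqrt(Var[W]) = (15 - 27.5) / 9.6760 = -1.2919.
        Two-sided p = 2*Phi(z) = 0.196407.
Step 6: alpha = 0.05. fail to reject H0.

W+ = 15, W- = 40, W = min = 15, p = 0.196407, fail to reject H0.


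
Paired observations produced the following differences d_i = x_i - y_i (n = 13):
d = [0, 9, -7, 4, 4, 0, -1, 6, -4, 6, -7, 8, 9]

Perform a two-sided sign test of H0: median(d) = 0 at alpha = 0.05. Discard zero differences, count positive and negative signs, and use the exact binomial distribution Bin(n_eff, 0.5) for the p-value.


Step 1: Discard zero differences. Original n = 13; n_eff = number of nonzero differences = 11.
Nonzero differences (with sign): +9, -7, +4, +4, -1, +6, -4, +6, -7, +8, +9
Step 2: Count signs: positive = 7, negative = 4.
Step 3: Under H0: P(positive) = 0.5, so the number of positives S ~ Bin(11, 0.5).
Step 4: Two-sided exact p-value = sum of Bin(11,0.5) probabilities at or below the observed probability = 0.548828.
Step 5: alpha = 0.05. fail to reject H0.

n_eff = 11, pos = 7, neg = 4, p = 0.548828, fail to reject H0.


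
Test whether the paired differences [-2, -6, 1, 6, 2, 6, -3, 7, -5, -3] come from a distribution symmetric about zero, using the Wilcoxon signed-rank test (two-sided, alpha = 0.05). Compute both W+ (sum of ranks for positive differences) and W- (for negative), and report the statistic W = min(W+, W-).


Step 1: Drop any zero differences (none here) and take |d_i|.
|d| = [2, 6, 1, 6, 2, 6, 3, 7, 5, 3]
Step 2: Midrank |d_i| (ties get averaged ranks).
ranks: |2|->2.5, |6|->8, |1|->1, |6|->8, |2|->2.5, |6|->8, |3|->4.5, |7|->10, |5|->6, |3|->4.5
Step 3: Attach original signs; sum ranks with positive sign and with negative sign.
W+ = 1 + 8 + 2.5 + 8 + 10 = 29.5
W- = 2.5 + 8 + 4.5 + 6 + 4.5 = 25.5
(Check: W+ + W- = 55 should equal n(n+1)/2 = 55.)
Step 4: Test statistic W = min(W+, W-) = 25.5.
Step 5: Ties in |d|, so use the tie-corrected normal approximation.
        E[W] = n(n+1)/4 = 10*11/4 = 27.5.
        Tie groups: |d|=2 (t=2), |d|=3 (t=2), |d|=6 (t=3); sum(t^3 - t) = 36.
        Var[W] = n(n+1)(2n+1)/24 - sum(t^3-t)/48 = 2310/24 - 36/48 = 95.5.
        z = (W - E[W]) / sqrt(Var[W]) = (25.5 - 27.5) / 9.7724 = -0.2047.
        Two-sided p = 2*Phi(z) = 0.837839.
Step 6: alpha = 0.05. fail to reject H0.

W+ = 29.5, W- = 25.5, W = min = 25.5, p = 0.837839, fail to reject H0.


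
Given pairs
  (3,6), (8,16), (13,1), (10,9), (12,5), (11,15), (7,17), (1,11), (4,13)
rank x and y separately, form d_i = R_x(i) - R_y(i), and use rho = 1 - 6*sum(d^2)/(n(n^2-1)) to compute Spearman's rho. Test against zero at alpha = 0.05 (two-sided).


Step 1: Rank x and y separately (midranks; no ties here).
rank(x): 3->2, 8->5, 13->9, 10->6, 12->8, 11->7, 7->4, 1->1, 4->3
rank(y): 6->3, 16->8, 1->1, 9->4, 5->2, 15->7, 17->9, 11->5, 13->6
Step 2: d_i = R_x(i) - R_y(i); compute d_i^2.
  (2-3)^2=1, (5-8)^2=9, (9-1)^2=64, (6-4)^2=4, (8-2)^2=36, (7-7)^2=0, (4-9)^2=25, (1-5)^2=16, (3-6)^2=9
sum(d^2) = 164.
Step 3: rho = 1 - 6*164 / (9*(9^2 - 1)) = 1 - 984/720 = -0.366667.
Step 4: Under H0, t = rho * sqrt((n-2)/(1-rho^2)) = -1.0427 ~ t(7).
Step 5: Two-sided p-value from the t-distribution with 7 df = 0.331740.
Step 6: alpha = 0.05. fail to reject H0.

rho = -0.3667, p = 0.331740, fail to reject H0 at alpha = 0.05.


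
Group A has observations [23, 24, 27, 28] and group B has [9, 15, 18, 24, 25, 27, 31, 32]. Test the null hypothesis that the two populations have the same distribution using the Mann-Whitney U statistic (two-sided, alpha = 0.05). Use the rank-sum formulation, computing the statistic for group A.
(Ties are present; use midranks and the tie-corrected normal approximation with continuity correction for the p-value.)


Step 1: Combine and sort all 12 observations; assign midranks.
sorted (value, group): (9,Y), (15,Y), (18,Y), (23,X), (24,X), (24,Y), (25,Y), (27,X), (27,Y), (28,X), (31,Y), (32,Y)
ranks: 9->1, 15->2, 18->3, 23->4, 24->5.5, 24->5.5, 25->7, 27->8.5, 27->8.5, 28->10, 31->11, 32->12
Step 2: Rank sum for X: R1 = 4 + 5.5 + 8.5 + 10 = 28.
Step 3: U_X = R1 - n1(n1+1)/2 = 28 - 4*5/2 = 28 - 10 = 18.
       U_Y = n1*n2 - U_X = 32 - 18 = 14.
Step 4: Ties are present, so use the tie-corrected normal approximation (with continuity correction) for the p-value.
Step 5: p-value = 0.798215; compare to alpha = 0.05. fail to reject H0.

U_X = 18, p = 0.798215, fail to reject H0 at alpha = 0.05.


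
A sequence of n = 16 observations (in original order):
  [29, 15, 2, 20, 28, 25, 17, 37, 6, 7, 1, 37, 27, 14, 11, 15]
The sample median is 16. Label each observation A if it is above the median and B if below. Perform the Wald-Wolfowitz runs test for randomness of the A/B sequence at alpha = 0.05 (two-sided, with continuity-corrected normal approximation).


Step 1: Compute median = 16; label A = above, B = below.
Labels in order: ABBAAAAABBBAABBB  (n_A = 8, n_B = 8)
Step 2: Count runs R = 6.
Step 3: Under H0 (random ordering), E[R] = 2*n_A*n_B/(n_A+n_B) + 1 = 2*8*8/16 + 1 = 9.0000.
        Var[R] = 2*n_A*n_B*(2*n_A*n_B - n_A - n_B) / ((n_A+n_B)^2 * (n_A+n_B-1)) = 14336/3840 = 3.7333.
        SD[R] = 1.9322.
Step 4: Continuity-corrected z = (R + 0.5 - E[R]) / SD[R] = (6 + 0.5 - 9.0000) / 1.9322 = -1.2939.
Step 5: Two-sided p-value via normal approximation = 2*(1 - Phi(|z|)) = 0.195709.
Step 6: alpha = 0.05. fail to reject H0.

R = 6, z = -1.2939, p = 0.195709, fail to reject H0.


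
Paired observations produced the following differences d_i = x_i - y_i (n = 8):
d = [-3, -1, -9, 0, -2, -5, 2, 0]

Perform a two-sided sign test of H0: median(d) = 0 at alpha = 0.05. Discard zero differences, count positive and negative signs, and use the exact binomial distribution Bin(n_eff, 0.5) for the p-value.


Step 1: Discard zero differences. Original n = 8; n_eff = number of nonzero differences = 6.
Nonzero differences (with sign): -3, -1, -9, -2, -5, +2
Step 2: Count signs: positive = 1, negative = 5.
Step 3: Under H0: P(positive) = 0.5, so the number of positives S ~ Bin(6, 0.5).
Step 4: Two-sided exact p-value = sum of Bin(6,0.5) probabilities at or below the observed probability = 0.218750.
Step 5: alpha = 0.05. fail to reject H0.

n_eff = 6, pos = 1, neg = 5, p = 0.218750, fail to reject H0.


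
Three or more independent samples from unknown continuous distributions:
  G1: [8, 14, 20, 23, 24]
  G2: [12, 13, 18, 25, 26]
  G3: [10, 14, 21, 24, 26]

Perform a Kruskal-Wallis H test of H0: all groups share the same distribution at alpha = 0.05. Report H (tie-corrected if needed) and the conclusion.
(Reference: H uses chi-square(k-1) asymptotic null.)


Step 1: Combine all N = 15 observations and assign midranks.
sorted (value, group, rank): (8,G1,1), (10,G3,2), (12,G2,3), (13,G2,4), (14,G1,5.5), (14,G3,5.5), (18,G2,7), (20,G1,8), (21,G3,9), (23,G1,10), (24,G1,11.5), (24,G3,11.5), (25,G2,13), (26,G2,14.5), (26,G3,14.5)
Step 2: Sum ranks within each group.
R_1 = 36 (n_1 = 5)
R_2 = 41.5 (n_2 = 5)
R_3 = 42.5 (n_3 = 5)
Step 3: H = 12/(N(N+1)) * sum(R_i^2/n_i) - 3(N+1)
     = 12/(15*16) * (36^2/5 + 41.5^2/5 + 42.5^2/5) - 3*16
     = 0.050000 * 964.9 - 48
     = 0.245000.
Step 4: Ties present; correction factor C = 1 - 18/(15^3 - 15) = 0.994643. Corrected H = 0.245000 / 0.994643 = 0.246320.
Step 5: Under H0, H ~ chi^2(2); p-value = 0.884122.
Step 6: alpha = 0.05. fail to reject H0.

H = 0.2463, df = 2, p = 0.884122, fail to reject H0.


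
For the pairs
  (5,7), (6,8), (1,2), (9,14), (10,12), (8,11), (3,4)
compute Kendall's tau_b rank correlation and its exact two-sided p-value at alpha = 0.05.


Step 1: Enumerate the 21 unordered pairs (i,j) with i<j and classify each by sign(x_j-x_i) * sign(y_j-y_i).
  (1,2):dx=+1,dy=+1->C; (1,3):dx=-4,dy=-5->C; (1,4):dx=+4,dy=+7->C; (1,5):dx=+5,dy=+5->C
  (1,6):dx=+3,dy=+4->C; (1,7):dx=-2,dy=-3->C; (2,3):dx=-5,dy=-6->C; (2,4):dx=+3,dy=+6->C
  (2,5):dx=+4,dy=+4->C; (2,6):dx=+2,dy=+3->C; (2,7):dx=-3,dy=-4->C; (3,4):dx=+8,dy=+12->C
  (3,5):dx=+9,dy=+10->C; (3,6):dx=+7,dy=+9->C; (3,7):dx=+2,dy=+2->C; (4,5):dx=+1,dy=-2->D
  (4,6):dx=-1,dy=-3->C; (4,7):dx=-6,dy=-10->C; (5,6):dx=-2,dy=-1->C; (5,7):dx=-7,dy=-8->C
  (6,7):dx=-5,dy=-7->C
Step 2: C = 20, D = 1, total pairs = 21.
Step 3: tau = (C - D)/(n(n-1)/2) = (20 - 1)/21 = 0.904762.
Step 4: Exact two-sided p-value (enumerate n! = 5040 permutations of y under H0): p = 0.002778.
Step 5: alpha = 0.05. reject H0.

tau_b = 0.9048 (C=20, D=1), p = 0.002778, reject H0.


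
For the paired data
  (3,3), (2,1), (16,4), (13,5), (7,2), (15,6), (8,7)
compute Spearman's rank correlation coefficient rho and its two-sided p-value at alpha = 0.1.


Step 1: Rank x and y separately (midranks; no ties here).
rank(x): 3->2, 2->1, 16->7, 13->5, 7->3, 15->6, 8->4
rank(y): 3->3, 1->1, 4->4, 5->5, 2->2, 6->6, 7->7
Step 2: d_i = R_x(i) - R_y(i); compute d_i^2.
  (2-3)^2=1, (1-1)^2=0, (7-4)^2=9, (5-5)^2=0, (3-2)^2=1, (6-6)^2=0, (4-7)^2=9
sum(d^2) = 20.
Step 3: rho = 1 - 6*20 / (7*(7^2 - 1)) = 1 - 120/336 = 0.642857.
Step 4: Under H0, t = rho * sqrt((n-2)/(1-rho^2)) = 1.8766 ~ t(5).
Step 5: Two-sided p-value from the t-distribution with 5 df = 0.119392.
Step 6: alpha = 0.1. fail to reject H0.

rho = 0.6429, p = 0.119392, fail to reject H0 at alpha = 0.1.


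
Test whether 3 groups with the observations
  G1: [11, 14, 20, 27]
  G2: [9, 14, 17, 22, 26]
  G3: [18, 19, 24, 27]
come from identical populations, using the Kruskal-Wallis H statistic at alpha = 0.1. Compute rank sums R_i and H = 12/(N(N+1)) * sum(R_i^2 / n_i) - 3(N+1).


Step 1: Combine all N = 13 observations and assign midranks.
sorted (value, group, rank): (9,G2,1), (11,G1,2), (14,G1,3.5), (14,G2,3.5), (17,G2,5), (18,G3,6), (19,G3,7), (20,G1,8), (22,G2,9), (24,G3,10), (26,G2,11), (27,G1,12.5), (27,G3,12.5)
Step 2: Sum ranks within each group.
R_1 = 26 (n_1 = 4)
R_2 = 29.5 (n_2 = 5)
R_3 = 35.5 (n_3 = 4)
Step 3: H = 12/(N(N+1)) * sum(R_i^2/n_i) - 3(N+1)
     = 12/(13*14) * (26^2/4 + 29.5^2/5 + 35.5^2/4) - 3*14
     = 0.065934 * 658.112 - 42
     = 1.392033.
Step 4: Ties present; correction factor C = 1 - 12/(13^3 - 13) = 0.994505. Corrected H = 1.392033 / 0.994505 = 1.399724.
Step 5: Under H0, H ~ chi^2(2); p-value = 0.496654.
Step 6: alpha = 0.1. fail to reject H0.

H = 1.3997, df = 2, p = 0.496654, fail to reject H0.


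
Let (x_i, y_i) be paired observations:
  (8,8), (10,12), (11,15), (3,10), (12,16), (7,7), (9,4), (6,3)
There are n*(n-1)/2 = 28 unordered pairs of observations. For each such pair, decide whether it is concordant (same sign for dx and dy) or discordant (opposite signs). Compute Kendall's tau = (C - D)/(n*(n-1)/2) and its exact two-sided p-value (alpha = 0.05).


Step 1: Enumerate the 28 unordered pairs (i,j) with i<j and classify each by sign(x_j-x_i) * sign(y_j-y_i).
  (1,2):dx=+2,dy=+4->C; (1,3):dx=+3,dy=+7->C; (1,4):dx=-5,dy=+2->D; (1,5):dx=+4,dy=+8->C
  (1,6):dx=-1,dy=-1->C; (1,7):dx=+1,dy=-4->D; (1,8):dx=-2,dy=-5->C; (2,3):dx=+1,dy=+3->C
  (2,4):dx=-7,dy=-2->C; (2,5):dx=+2,dy=+4->C; (2,6):dx=-3,dy=-5->C; (2,7):dx=-1,dy=-8->C
  (2,8):dx=-4,dy=-9->C; (3,4):dx=-8,dy=-5->C; (3,5):dx=+1,dy=+1->C; (3,6):dx=-4,dy=-8->C
  (3,7):dx=-2,dy=-11->C; (3,8):dx=-5,dy=-12->C; (4,5):dx=+9,dy=+6->C; (4,6):dx=+4,dy=-3->D
  (4,7):dx=+6,dy=-6->D; (4,8):dx=+3,dy=-7->D; (5,6):dx=-5,dy=-9->C; (5,7):dx=-3,dy=-12->C
  (5,8):dx=-6,dy=-13->C; (6,7):dx=+2,dy=-3->D; (6,8):dx=-1,dy=-4->C; (7,8):dx=-3,dy=-1->C
Step 2: C = 22, D = 6, total pairs = 28.
Step 3: tau = (C - D)/(n(n-1)/2) = (22 - 6)/28 = 0.571429.
Step 4: Exact two-sided p-value (enumerate n! = 40320 permutations of y under H0): p = 0.061012.
Step 5: alpha = 0.05. fail to reject H0.

tau_b = 0.5714 (C=22, D=6), p = 0.061012, fail to reject H0.


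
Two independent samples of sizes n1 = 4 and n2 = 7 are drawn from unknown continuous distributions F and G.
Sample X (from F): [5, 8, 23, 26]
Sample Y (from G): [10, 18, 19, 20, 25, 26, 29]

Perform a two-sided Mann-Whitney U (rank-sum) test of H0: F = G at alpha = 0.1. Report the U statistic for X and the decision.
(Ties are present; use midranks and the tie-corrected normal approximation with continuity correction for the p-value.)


Step 1: Combine and sort all 11 observations; assign midranks.
sorted (value, group): (5,X), (8,X), (10,Y), (18,Y), (19,Y), (20,Y), (23,X), (25,Y), (26,X), (26,Y), (29,Y)
ranks: 5->1, 8->2, 10->3, 18->4, 19->5, 20->6, 23->7, 25->8, 26->9.5, 26->9.5, 29->11
Step 2: Rank sum for X: R1 = 1 + 2 + 7 + 9.5 = 19.5.
Step 3: U_X = R1 - n1(n1+1)/2 = 19.5 - 4*5/2 = 19.5 - 10 = 9.5.
       U_Y = n1*n2 - U_X = 28 - 9.5 = 18.5.
Step 4: Ties are present, so use the tie-corrected normal approximation (with continuity correction) for the p-value.
Step 5: p-value = 0.448659; compare to alpha = 0.1. fail to reject H0.

U_X = 9.5, p = 0.448659, fail to reject H0 at alpha = 0.1.


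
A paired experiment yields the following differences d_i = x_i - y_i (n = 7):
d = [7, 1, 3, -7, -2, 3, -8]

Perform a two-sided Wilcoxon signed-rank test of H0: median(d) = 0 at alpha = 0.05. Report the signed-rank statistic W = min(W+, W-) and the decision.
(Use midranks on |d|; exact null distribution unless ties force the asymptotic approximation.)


Step 1: Drop any zero differences (none here) and take |d_i|.
|d| = [7, 1, 3, 7, 2, 3, 8]
Step 2: Midrank |d_i| (ties get averaged ranks).
ranks: |7|->5.5, |1|->1, |3|->3.5, |7|->5.5, |2|->2, |3|->3.5, |8|->7
Step 3: Attach original signs; sum ranks with positive sign and with negative sign.
W+ = 5.5 + 1 + 3.5 + 3.5 = 13.5
W- = 5.5 + 2 + 7 = 14.5
(Check: W+ + W- = 28 should equal n(n+1)/2 = 28.)
Step 4: Test statistic W = min(W+, W-) = 13.5.
Step 5: Ties in |d|, so use the tie-corrected normal approximation.
        E[W] = n(n+1)/4 = 7*8/4 = 14.
        Tie groups: |d|=3 (t=2), |d|=7 (t=2); sum(t^3 - t) = 12.
        Var[W] = n(n+1)(2n+1)/24 - sum(t^3-t)/48 = 840/24 - 12/48 = 34.75.
        z = (W - E[W]) / sqrt(Var[W]) = (13.5 - 14) / 5.8949 = -0.0848.
        Two-sided p = 2*Phi(z) = 0.932405.
Step 6: alpha = 0.05. fail to reject H0.

W+ = 13.5, W- = 14.5, W = min = 13.5, p = 0.932405, fail to reject H0.


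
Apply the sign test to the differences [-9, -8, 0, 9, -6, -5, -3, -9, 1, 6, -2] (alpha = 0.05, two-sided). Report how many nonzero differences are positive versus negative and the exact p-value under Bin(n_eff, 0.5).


Step 1: Discard zero differences. Original n = 11; n_eff = number of nonzero differences = 10.
Nonzero differences (with sign): -9, -8, +9, -6, -5, -3, -9, +1, +6, -2
Step 2: Count signs: positive = 3, negative = 7.
Step 3: Under H0: P(positive) = 0.5, so the number of positives S ~ Bin(10, 0.5).
Step 4: Two-sided exact p-value = sum of Bin(10,0.5) probabilities at or below the observed probability = 0.343750.
Step 5: alpha = 0.05. fail to reject H0.

n_eff = 10, pos = 3, neg = 7, p = 0.343750, fail to reject H0.


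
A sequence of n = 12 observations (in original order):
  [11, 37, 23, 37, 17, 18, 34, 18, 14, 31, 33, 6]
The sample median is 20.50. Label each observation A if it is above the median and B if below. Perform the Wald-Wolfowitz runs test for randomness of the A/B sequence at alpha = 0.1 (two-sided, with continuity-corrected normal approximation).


Step 1: Compute median = 20.50; label A = above, B = below.
Labels in order: BAAABBABBAAB  (n_A = 6, n_B = 6)
Step 2: Count runs R = 7.
Step 3: Under H0 (random ordering), E[R] = 2*n_A*n_B/(n_A+n_B) + 1 = 2*6*6/12 + 1 = 7.0000.
        Var[R] = 2*n_A*n_B*(2*n_A*n_B - n_A - n_B) / ((n_A+n_B)^2 * (n_A+n_B-1)) = 4320/1584 = 2.7273.
        SD[R] = 1.6514.
Step 4: R = E[R], so z = 0 with no continuity correction.
Step 5: Two-sided p-value via normal approximation = 2*(1 - Phi(|z|)) = 1.000000.
Step 6: alpha = 0.1. fail to reject H0.

R = 7, z = 0.0000, p = 1.000000, fail to reject H0.


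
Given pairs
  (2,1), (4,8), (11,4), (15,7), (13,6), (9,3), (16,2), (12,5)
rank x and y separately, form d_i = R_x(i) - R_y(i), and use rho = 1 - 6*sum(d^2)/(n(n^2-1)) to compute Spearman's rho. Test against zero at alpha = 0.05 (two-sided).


Step 1: Rank x and y separately (midranks; no ties here).
rank(x): 2->1, 4->2, 11->4, 15->7, 13->6, 9->3, 16->8, 12->5
rank(y): 1->1, 8->8, 4->4, 7->7, 6->6, 3->3, 2->2, 5->5
Step 2: d_i = R_x(i) - R_y(i); compute d_i^2.
  (1-1)^2=0, (2-8)^2=36, (4-4)^2=0, (7-7)^2=0, (6-6)^2=0, (3-3)^2=0, (8-2)^2=36, (5-5)^2=0
sum(d^2) = 72.
Step 3: rho = 1 - 6*72 / (8*(8^2 - 1)) = 1 - 432/504 = 0.142857.
Step 4: Under H0, t = rho * sqrt((n-2)/(1-rho^2)) = 0.3536 ~ t(6).
Step 5: Two-sided p-value from the t-distribution with 6 df = 0.735765.
Step 6: alpha = 0.05. fail to reject H0.

rho = 0.1429, p = 0.735765, fail to reject H0 at alpha = 0.05.


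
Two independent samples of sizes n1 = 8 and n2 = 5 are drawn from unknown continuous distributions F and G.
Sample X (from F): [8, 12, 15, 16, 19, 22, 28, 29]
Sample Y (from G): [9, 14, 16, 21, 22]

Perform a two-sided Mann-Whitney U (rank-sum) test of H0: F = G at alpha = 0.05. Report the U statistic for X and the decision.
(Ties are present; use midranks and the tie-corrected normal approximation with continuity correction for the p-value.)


Step 1: Combine and sort all 13 observations; assign midranks.
sorted (value, group): (8,X), (9,Y), (12,X), (14,Y), (15,X), (16,X), (16,Y), (19,X), (21,Y), (22,X), (22,Y), (28,X), (29,X)
ranks: 8->1, 9->2, 12->3, 14->4, 15->5, 16->6.5, 16->6.5, 19->8, 21->9, 22->10.5, 22->10.5, 28->12, 29->13
Step 2: Rank sum for X: R1 = 1 + 3 + 5 + 6.5 + 8 + 10.5 + 12 + 13 = 59.
Step 3: U_X = R1 - n1(n1+1)/2 = 59 - 8*9/2 = 59 - 36 = 23.
       U_Y = n1*n2 - U_X = 40 - 23 = 17.
Step 4: Ties are present, so use the tie-corrected normal approximation (with continuity correction) for the p-value.
Step 5: p-value = 0.713640; compare to alpha = 0.05. fail to reject H0.

U_X = 23, p = 0.713640, fail to reject H0 at alpha = 0.05.


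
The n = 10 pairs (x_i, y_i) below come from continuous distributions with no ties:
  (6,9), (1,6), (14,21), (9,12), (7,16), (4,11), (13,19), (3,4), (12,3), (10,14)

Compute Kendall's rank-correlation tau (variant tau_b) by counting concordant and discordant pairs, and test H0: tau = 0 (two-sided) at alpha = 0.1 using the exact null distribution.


Step 1: Enumerate the 45 unordered pairs (i,j) with i<j and classify each by sign(x_j-x_i) * sign(y_j-y_i).
  (1,2):dx=-5,dy=-3->C; (1,3):dx=+8,dy=+12->C; (1,4):dx=+3,dy=+3->C; (1,5):dx=+1,dy=+7->C
  (1,6):dx=-2,dy=+2->D; (1,7):dx=+7,dy=+10->C; (1,8):dx=-3,dy=-5->C; (1,9):dx=+6,dy=-6->D
  (1,10):dx=+4,dy=+5->C; (2,3):dx=+13,dy=+15->C; (2,4):dx=+8,dy=+6->C; (2,5):dx=+6,dy=+10->C
  (2,6):dx=+3,dy=+5->C; (2,7):dx=+12,dy=+13->C; (2,8):dx=+2,dy=-2->D; (2,9):dx=+11,dy=-3->D
  (2,10):dx=+9,dy=+8->C; (3,4):dx=-5,dy=-9->C; (3,5):dx=-7,dy=-5->C; (3,6):dx=-10,dy=-10->C
  (3,7):dx=-1,dy=-2->C; (3,8):dx=-11,dy=-17->C; (3,9):dx=-2,dy=-18->C; (3,10):dx=-4,dy=-7->C
  (4,5):dx=-2,dy=+4->D; (4,6):dx=-5,dy=-1->C; (4,7):dx=+4,dy=+7->C; (4,8):dx=-6,dy=-8->C
  (4,9):dx=+3,dy=-9->D; (4,10):dx=+1,dy=+2->C; (5,6):dx=-3,dy=-5->C; (5,7):dx=+6,dy=+3->C
  (5,8):dx=-4,dy=-12->C; (5,9):dx=+5,dy=-13->D; (5,10):dx=+3,dy=-2->D; (6,7):dx=+9,dy=+8->C
  (6,8):dx=-1,dy=-7->C; (6,9):dx=+8,dy=-8->D; (6,10):dx=+6,dy=+3->C; (7,8):dx=-10,dy=-15->C
  (7,9):dx=-1,dy=-16->C; (7,10):dx=-3,dy=-5->C; (8,9):dx=+9,dy=-1->D; (8,10):dx=+7,dy=+10->C
  (9,10):dx=-2,dy=+11->D
Step 2: C = 34, D = 11, total pairs = 45.
Step 3: tau = (C - D)/(n(n-1)/2) = (34 - 11)/45 = 0.511111.
Step 4: Exact two-sided p-value (enumerate n! = 3628800 permutations of y under H0): p = 0.046623.
Step 5: alpha = 0.1. reject H0.

tau_b = 0.5111 (C=34, D=11), p = 0.046623, reject H0.


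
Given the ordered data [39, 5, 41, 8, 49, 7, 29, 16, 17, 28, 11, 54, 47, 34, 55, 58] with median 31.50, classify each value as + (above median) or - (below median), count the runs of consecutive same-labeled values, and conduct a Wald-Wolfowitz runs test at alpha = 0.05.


Step 1: Compute median = 31.50; label A = above, B = below.
Labels in order: ABABABBBBBBAAAAA  (n_A = 8, n_B = 8)
Step 2: Count runs R = 7.
Step 3: Under H0 (random ordering), E[R] = 2*n_A*n_B/(n_A+n_B) + 1 = 2*8*8/16 + 1 = 9.0000.
        Var[R] = 2*n_A*n_B*(2*n_A*n_B - n_A - n_B) / ((n_A+n_B)^2 * (n_A+n_B-1)) = 14336/3840 = 3.7333.
        SD[R] = 1.9322.
Step 4: Continuity-corrected z = (R + 0.5 - E[R]) / SD[R] = (7 + 0.5 - 9.0000) / 1.9322 = -0.7763.
Step 5: Two-sided p-value via normal approximation = 2*(1 - Phi(|z|)) = 0.437558.
Step 6: alpha = 0.05. fail to reject H0.

R = 7, z = -0.7763, p = 0.437558, fail to reject H0.


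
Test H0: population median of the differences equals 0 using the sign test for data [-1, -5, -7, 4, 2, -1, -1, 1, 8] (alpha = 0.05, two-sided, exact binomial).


Step 1: Discard zero differences. Original n = 9; n_eff = number of nonzero differences = 9.
Nonzero differences (with sign): -1, -5, -7, +4, +2, -1, -1, +1, +8
Step 2: Count signs: positive = 4, negative = 5.
Step 3: Under H0: P(positive) = 0.5, so the number of positives S ~ Bin(9, 0.5).
Step 4: Two-sided exact p-value = sum of Bin(9,0.5) probabilities at or below the observed probability = 1.000000.
Step 5: alpha = 0.05. fail to reject H0.

n_eff = 9, pos = 4, neg = 5, p = 1.000000, fail to reject H0.


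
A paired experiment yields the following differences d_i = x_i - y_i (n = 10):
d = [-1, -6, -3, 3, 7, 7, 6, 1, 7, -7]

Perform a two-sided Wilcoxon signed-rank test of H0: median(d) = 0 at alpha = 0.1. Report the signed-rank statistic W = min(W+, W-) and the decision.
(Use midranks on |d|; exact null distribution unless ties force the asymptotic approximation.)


Step 1: Drop any zero differences (none here) and take |d_i|.
|d| = [1, 6, 3, 3, 7, 7, 6, 1, 7, 7]
Step 2: Midrank |d_i| (ties get averaged ranks).
ranks: |1|->1.5, |6|->5.5, |3|->3.5, |3|->3.5, |7|->8.5, |7|->8.5, |6|->5.5, |1|->1.5, |7|->8.5, |7|->8.5
Step 3: Attach original signs; sum ranks with positive sign and with negative sign.
W+ = 3.5 + 8.5 + 8.5 + 5.5 + 1.5 + 8.5 = 36
W- = 1.5 + 5.5 + 3.5 + 8.5 = 19
(Check: W+ + W- = 55 should equal n(n+1)/2 = 55.)
Step 4: Test statistic W = min(W+, W-) = 19.
Step 5: Ties in |d|, so use the tie-corrected normal approximation.
        E[W] = n(n+1)/4 = 10*11/4 = 27.5.
        Tie groups: |d|=1 (t=2), |d|=3 (t=2), |d|=6 (t=2), |d|=7 (t=4); sum(t^3 - t) = 78.
        Var[W] = n(n+1)(2n+1)/24 - sum(t^3-t)/48 = 2310/24 - 78/48 = 94.625.
        z = (W - E[W]) / sqrt(Var[W]) = (19 - 27.5) / 9.7275 = -0.8738.
        Two-sided p = 2*Phi(z) = 0.382223.
Step 6: alpha = 0.1. fail to reject H0.

W+ = 36, W- = 19, W = min = 19, p = 0.382223, fail to reject H0.


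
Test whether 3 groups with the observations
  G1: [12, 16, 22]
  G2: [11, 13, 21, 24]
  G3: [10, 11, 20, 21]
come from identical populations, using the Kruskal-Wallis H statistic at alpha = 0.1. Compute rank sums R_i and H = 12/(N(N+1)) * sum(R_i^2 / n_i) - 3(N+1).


Step 1: Combine all N = 11 observations and assign midranks.
sorted (value, group, rank): (10,G3,1), (11,G2,2.5), (11,G3,2.5), (12,G1,4), (13,G2,5), (16,G1,6), (20,G3,7), (21,G2,8.5), (21,G3,8.5), (22,G1,10), (24,G2,11)
Step 2: Sum ranks within each group.
R_1 = 20 (n_1 = 3)
R_2 = 27 (n_2 = 4)
R_3 = 19 (n_3 = 4)
Step 3: H = 12/(N(N+1)) * sum(R_i^2/n_i) - 3(N+1)
     = 12/(11*12) * (20^2/3 + 27^2/4 + 19^2/4) - 3*12
     = 0.090909 * 405.833 - 36
     = 0.893939.
Step 4: Ties present; correction factor C = 1 - 12/(11^3 - 11) = 0.990909. Corrected H = 0.893939 / 0.990909 = 0.902141.
Step 5: Under H0, H ~ chi^2(2); p-value = 0.636946.
Step 6: alpha = 0.1. fail to reject H0.

H = 0.9021, df = 2, p = 0.636946, fail to reject H0.


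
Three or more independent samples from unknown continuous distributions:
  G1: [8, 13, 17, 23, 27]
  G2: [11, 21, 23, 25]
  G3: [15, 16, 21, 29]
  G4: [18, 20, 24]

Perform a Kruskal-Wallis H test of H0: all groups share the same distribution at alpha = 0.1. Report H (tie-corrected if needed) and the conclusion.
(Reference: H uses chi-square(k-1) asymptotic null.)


Step 1: Combine all N = 16 observations and assign midranks.
sorted (value, group, rank): (8,G1,1), (11,G2,2), (13,G1,3), (15,G3,4), (16,G3,5), (17,G1,6), (18,G4,7), (20,G4,8), (21,G2,9.5), (21,G3,9.5), (23,G1,11.5), (23,G2,11.5), (24,G4,13), (25,G2,14), (27,G1,15), (29,G3,16)
Step 2: Sum ranks within each group.
R_1 = 36.5 (n_1 = 5)
R_2 = 37 (n_2 = 4)
R_3 = 34.5 (n_3 = 4)
R_4 = 28 (n_4 = 3)
Step 3: H = 12/(N(N+1)) * sum(R_i^2/n_i) - 3(N+1)
     = 12/(16*17) * (36.5^2/5 + 37^2/4 + 34.5^2/4 + 28^2/3) - 3*17
     = 0.044118 * 1167.6 - 51
     = 0.511581.
Step 4: Ties present; correction factor C = 1 - 12/(16^3 - 16) = 0.997059. Corrected H = 0.511581 / 0.997059 = 0.513090.
Step 5: Under H0, H ~ chi^2(3); p-value = 0.916006.
Step 6: alpha = 0.1. fail to reject H0.

H = 0.5131, df = 3, p = 0.916006, fail to reject H0.


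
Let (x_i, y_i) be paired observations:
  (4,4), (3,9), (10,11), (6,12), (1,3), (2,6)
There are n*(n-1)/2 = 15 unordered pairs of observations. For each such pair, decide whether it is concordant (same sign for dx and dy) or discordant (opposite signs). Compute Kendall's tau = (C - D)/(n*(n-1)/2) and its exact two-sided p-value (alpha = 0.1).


Step 1: Enumerate the 15 unordered pairs (i,j) with i<j and classify each by sign(x_j-x_i) * sign(y_j-y_i).
  (1,2):dx=-1,dy=+5->D; (1,3):dx=+6,dy=+7->C; (1,4):dx=+2,dy=+8->C; (1,5):dx=-3,dy=-1->C
  (1,6):dx=-2,dy=+2->D; (2,3):dx=+7,dy=+2->C; (2,4):dx=+3,dy=+3->C; (2,5):dx=-2,dy=-6->C
  (2,6):dx=-1,dy=-3->C; (3,4):dx=-4,dy=+1->D; (3,5):dx=-9,dy=-8->C; (3,6):dx=-8,dy=-5->C
  (4,5):dx=-5,dy=-9->C; (4,6):dx=-4,dy=-6->C; (5,6):dx=+1,dy=+3->C
Step 2: C = 12, D = 3, total pairs = 15.
Step 3: tau = (C - D)/(n(n-1)/2) = (12 - 3)/15 = 0.600000.
Step 4: Exact two-sided p-value (enumerate n! = 720 permutations of y under H0): p = 0.136111.
Step 5: alpha = 0.1. fail to reject H0.

tau_b = 0.6000 (C=12, D=3), p = 0.136111, fail to reject H0.


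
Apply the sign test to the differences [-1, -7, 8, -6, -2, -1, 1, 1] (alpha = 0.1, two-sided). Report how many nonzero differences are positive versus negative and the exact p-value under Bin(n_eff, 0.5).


Step 1: Discard zero differences. Original n = 8; n_eff = number of nonzero differences = 8.
Nonzero differences (with sign): -1, -7, +8, -6, -2, -1, +1, +1
Step 2: Count signs: positive = 3, negative = 5.
Step 3: Under H0: P(positive) = 0.5, so the number of positives S ~ Bin(8, 0.5).
Step 4: Two-sided exact p-value = sum of Bin(8,0.5) probabilities at or below the observed probability = 0.726562.
Step 5: alpha = 0.1. fail to reject H0.

n_eff = 8, pos = 3, neg = 5, p = 0.726562, fail to reject H0.


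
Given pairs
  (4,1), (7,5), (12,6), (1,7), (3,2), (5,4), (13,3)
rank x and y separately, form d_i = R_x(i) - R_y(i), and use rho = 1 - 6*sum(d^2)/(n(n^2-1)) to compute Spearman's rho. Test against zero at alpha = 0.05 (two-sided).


Step 1: Rank x and y separately (midranks; no ties here).
rank(x): 4->3, 7->5, 12->6, 1->1, 3->2, 5->4, 13->7
rank(y): 1->1, 5->5, 6->6, 7->7, 2->2, 4->4, 3->3
Step 2: d_i = R_x(i) - R_y(i); compute d_i^2.
  (3-1)^2=4, (5-5)^2=0, (6-6)^2=0, (1-7)^2=36, (2-2)^2=0, (4-4)^2=0, (7-3)^2=16
sum(d^2) = 56.
Step 3: rho = 1 - 6*56 / (7*(7^2 - 1)) = 1 - 336/336 = 0.000000.
Step 4: Under H0, t = rho * sqrt((n-2)/(1-rho^2)) = 0.0000 ~ t(5).
Step 5: Two-sided p-value from the t-distribution with 5 df = 1.000000.
Step 6: alpha = 0.05. fail to reject H0.

rho = 0.0000, p = 1.000000, fail to reject H0 at alpha = 0.05.


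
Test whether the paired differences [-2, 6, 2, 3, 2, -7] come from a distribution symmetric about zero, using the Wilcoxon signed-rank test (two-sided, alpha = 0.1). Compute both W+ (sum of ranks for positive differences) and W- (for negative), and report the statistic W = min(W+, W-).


Step 1: Drop any zero differences (none here) and take |d_i|.
|d| = [2, 6, 2, 3, 2, 7]
Step 2: Midrank |d_i| (ties get averaged ranks).
ranks: |2|->2, |6|->5, |2|->2, |3|->4, |2|->2, |7|->6
Step 3: Attach original signs; sum ranks with positive sign and with negative sign.
W+ = 5 + 2 + 4 + 2 = 13
W- = 2 + 6 = 8
(Check: W+ + W- = 21 should equal n(n+1)/2 = 21.)
Step 4: Test statistic W = min(W+, W-) = 8.
Step 5: Ties in |d|, so use the tie-corrected normal approximation.
        E[W] = n(n+1)/4 = 6*7/4 = 10.5.
        Tie groups: |d|=2 (t=3); sum(t^3 - t) = 24.
        Var[W] = n(n+1)(2n+1)/24 - sum(t^3-t)/48 = 546/24 - 24/48 = 22.25.
        z = (W - E[W]) / sqrt(Var[W]) = (8 - 10.5) / 4.7170 = -0.5300.
        Two-sided p = 2*Phi(z) = 0.596113.
Step 6: alpha = 0.1. fail to reject H0.

W+ = 13, W- = 8, W = min = 8, p = 0.596113, fail to reject H0.


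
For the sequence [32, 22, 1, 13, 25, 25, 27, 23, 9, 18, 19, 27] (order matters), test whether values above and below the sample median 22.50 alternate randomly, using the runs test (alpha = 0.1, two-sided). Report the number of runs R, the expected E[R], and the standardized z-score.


Step 1: Compute median = 22.50; label A = above, B = below.
Labels in order: ABBBAAAABBBA  (n_A = 6, n_B = 6)
Step 2: Count runs R = 5.
Step 3: Under H0 (random ordering), E[R] = 2*n_A*n_B/(n_A+n_B) + 1 = 2*6*6/12 + 1 = 7.0000.
        Var[R] = 2*n_A*n_B*(2*n_A*n_B - n_A - n_B) / ((n_A+n_B)^2 * (n_A+n_B-1)) = 4320/1584 = 2.7273.
        SD[R] = 1.6514.
Step 4: Continuity-corrected z = (R + 0.5 - E[R]) / SD[R] = (5 + 0.5 - 7.0000) / 1.6514 = -0.9083.
Step 5: Two-sided p-value via normal approximation = 2*(1 - Phi(|z|)) = 0.363722.
Step 6: alpha = 0.1. fail to reject H0.

R = 5, z = -0.9083, p = 0.363722, fail to reject H0.


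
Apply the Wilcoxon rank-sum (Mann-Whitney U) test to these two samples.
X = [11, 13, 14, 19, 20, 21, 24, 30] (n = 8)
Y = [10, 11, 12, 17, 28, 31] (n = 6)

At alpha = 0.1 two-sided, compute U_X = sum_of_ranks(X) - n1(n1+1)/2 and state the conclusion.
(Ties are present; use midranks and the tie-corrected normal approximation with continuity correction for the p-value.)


Step 1: Combine and sort all 14 observations; assign midranks.
sorted (value, group): (10,Y), (11,X), (11,Y), (12,Y), (13,X), (14,X), (17,Y), (19,X), (20,X), (21,X), (24,X), (28,Y), (30,X), (31,Y)
ranks: 10->1, 11->2.5, 11->2.5, 12->4, 13->5, 14->6, 17->7, 19->8, 20->9, 21->10, 24->11, 28->12, 30->13, 31->14
Step 2: Rank sum for X: R1 = 2.5 + 5 + 6 + 8 + 9 + 10 + 11 + 13 = 64.5.
Step 3: U_X = R1 - n1(n1+1)/2 = 64.5 - 8*9/2 = 64.5 - 36 = 28.5.
       U_Y = n1*n2 - U_X = 48 - 28.5 = 19.5.
Step 4: Ties are present, so use the tie-corrected normal approximation (with continuity correction) for the p-value.
Step 5: p-value = 0.605180; compare to alpha = 0.1. fail to reject H0.

U_X = 28.5, p = 0.605180, fail to reject H0 at alpha = 0.1.
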